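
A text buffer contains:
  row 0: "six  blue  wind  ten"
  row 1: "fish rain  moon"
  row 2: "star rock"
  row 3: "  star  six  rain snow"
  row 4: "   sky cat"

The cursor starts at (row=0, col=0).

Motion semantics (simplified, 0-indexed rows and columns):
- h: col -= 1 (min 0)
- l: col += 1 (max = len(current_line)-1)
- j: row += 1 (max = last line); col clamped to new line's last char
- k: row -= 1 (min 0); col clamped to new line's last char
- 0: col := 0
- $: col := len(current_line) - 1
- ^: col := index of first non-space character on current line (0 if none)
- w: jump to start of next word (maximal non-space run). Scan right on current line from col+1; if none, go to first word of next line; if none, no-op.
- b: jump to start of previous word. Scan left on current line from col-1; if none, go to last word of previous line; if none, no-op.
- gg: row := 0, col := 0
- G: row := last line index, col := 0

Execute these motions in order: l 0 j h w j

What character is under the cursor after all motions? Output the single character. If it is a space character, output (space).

After 1 (l): row=0 col=1 char='i'
After 2 (0): row=0 col=0 char='s'
After 3 (j): row=1 col=0 char='f'
After 4 (h): row=1 col=0 char='f'
After 5 (w): row=1 col=5 char='r'
After 6 (j): row=2 col=5 char='r'

Answer: r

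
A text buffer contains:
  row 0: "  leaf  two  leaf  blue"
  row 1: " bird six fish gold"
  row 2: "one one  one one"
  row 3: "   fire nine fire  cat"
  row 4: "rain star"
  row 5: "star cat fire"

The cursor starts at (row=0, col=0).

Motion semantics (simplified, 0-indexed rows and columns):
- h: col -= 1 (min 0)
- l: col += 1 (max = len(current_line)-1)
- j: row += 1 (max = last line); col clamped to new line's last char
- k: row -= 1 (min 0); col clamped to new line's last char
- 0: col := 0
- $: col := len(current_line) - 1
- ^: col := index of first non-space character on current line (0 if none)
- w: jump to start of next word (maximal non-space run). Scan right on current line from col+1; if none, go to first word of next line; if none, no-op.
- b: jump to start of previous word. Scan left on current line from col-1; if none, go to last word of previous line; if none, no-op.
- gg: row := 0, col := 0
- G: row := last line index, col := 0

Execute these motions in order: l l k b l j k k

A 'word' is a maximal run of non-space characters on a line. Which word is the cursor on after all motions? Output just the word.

After 1 (l): row=0 col=1 char='_'
After 2 (l): row=0 col=2 char='l'
After 3 (k): row=0 col=2 char='l'
After 4 (b): row=0 col=2 char='l'
After 5 (l): row=0 col=3 char='e'
After 6 (j): row=1 col=3 char='r'
After 7 (k): row=0 col=3 char='e'
After 8 (k): row=0 col=3 char='e'

Answer: leaf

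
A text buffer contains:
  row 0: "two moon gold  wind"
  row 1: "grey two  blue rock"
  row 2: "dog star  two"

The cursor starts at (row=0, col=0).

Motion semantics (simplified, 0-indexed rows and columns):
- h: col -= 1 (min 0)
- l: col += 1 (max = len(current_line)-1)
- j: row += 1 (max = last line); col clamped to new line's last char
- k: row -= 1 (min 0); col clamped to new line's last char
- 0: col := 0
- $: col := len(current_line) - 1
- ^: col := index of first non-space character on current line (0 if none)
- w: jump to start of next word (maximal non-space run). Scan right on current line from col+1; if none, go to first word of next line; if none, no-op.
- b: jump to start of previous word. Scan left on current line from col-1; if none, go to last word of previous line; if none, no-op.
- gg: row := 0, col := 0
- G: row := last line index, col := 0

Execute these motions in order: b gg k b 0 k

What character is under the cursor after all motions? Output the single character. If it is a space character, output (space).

After 1 (b): row=0 col=0 char='t'
After 2 (gg): row=0 col=0 char='t'
After 3 (k): row=0 col=0 char='t'
After 4 (b): row=0 col=0 char='t'
After 5 (0): row=0 col=0 char='t'
After 6 (k): row=0 col=0 char='t'

Answer: t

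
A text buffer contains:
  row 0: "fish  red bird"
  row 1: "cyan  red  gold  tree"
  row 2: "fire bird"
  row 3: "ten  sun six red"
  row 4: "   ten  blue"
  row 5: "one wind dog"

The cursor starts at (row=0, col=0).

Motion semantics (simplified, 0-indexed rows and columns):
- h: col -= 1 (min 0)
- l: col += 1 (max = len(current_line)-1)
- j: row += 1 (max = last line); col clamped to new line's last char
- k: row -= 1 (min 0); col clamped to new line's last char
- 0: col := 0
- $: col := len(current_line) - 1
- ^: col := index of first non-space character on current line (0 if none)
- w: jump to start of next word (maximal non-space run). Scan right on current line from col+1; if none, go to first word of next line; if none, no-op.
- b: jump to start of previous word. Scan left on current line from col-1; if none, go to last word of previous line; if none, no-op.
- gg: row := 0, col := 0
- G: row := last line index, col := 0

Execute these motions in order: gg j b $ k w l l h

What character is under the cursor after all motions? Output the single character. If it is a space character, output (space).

Answer: y

Derivation:
After 1 (gg): row=0 col=0 char='f'
After 2 (j): row=1 col=0 char='c'
After 3 (b): row=0 col=10 char='b'
After 4 ($): row=0 col=13 char='d'
After 5 (k): row=0 col=13 char='d'
After 6 (w): row=1 col=0 char='c'
After 7 (l): row=1 col=1 char='y'
After 8 (l): row=1 col=2 char='a'
After 9 (h): row=1 col=1 char='y'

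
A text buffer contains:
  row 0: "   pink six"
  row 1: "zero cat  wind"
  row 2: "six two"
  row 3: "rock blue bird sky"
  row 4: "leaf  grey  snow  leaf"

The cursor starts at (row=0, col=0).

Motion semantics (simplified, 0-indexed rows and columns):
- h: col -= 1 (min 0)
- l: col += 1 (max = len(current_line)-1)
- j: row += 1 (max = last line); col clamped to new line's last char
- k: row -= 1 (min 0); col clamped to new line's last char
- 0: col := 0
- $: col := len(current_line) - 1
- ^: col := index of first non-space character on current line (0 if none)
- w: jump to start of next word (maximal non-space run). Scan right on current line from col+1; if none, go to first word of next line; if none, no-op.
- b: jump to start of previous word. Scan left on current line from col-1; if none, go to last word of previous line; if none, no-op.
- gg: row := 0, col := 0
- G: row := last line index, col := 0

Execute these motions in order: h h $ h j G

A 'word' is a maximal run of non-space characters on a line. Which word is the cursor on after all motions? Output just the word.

After 1 (h): row=0 col=0 char='_'
After 2 (h): row=0 col=0 char='_'
After 3 ($): row=0 col=10 char='x'
After 4 (h): row=0 col=9 char='i'
After 5 (j): row=1 col=9 char='_'
After 6 (G): row=4 col=0 char='l'

Answer: leaf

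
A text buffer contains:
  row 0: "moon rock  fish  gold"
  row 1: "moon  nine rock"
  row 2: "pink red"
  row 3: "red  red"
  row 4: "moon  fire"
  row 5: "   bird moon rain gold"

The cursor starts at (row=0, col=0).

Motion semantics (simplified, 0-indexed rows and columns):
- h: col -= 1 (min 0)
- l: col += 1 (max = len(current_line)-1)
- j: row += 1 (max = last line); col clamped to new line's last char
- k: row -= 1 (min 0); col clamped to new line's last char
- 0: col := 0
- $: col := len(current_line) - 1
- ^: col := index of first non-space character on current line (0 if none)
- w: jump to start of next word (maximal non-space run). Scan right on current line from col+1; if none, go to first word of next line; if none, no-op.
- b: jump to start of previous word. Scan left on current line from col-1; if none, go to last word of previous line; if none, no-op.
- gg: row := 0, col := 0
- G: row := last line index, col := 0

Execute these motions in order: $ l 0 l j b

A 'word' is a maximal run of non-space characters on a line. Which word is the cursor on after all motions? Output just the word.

Answer: moon

Derivation:
After 1 ($): row=0 col=20 char='d'
After 2 (l): row=0 col=20 char='d'
After 3 (0): row=0 col=0 char='m'
After 4 (l): row=0 col=1 char='o'
After 5 (j): row=1 col=1 char='o'
After 6 (b): row=1 col=0 char='m'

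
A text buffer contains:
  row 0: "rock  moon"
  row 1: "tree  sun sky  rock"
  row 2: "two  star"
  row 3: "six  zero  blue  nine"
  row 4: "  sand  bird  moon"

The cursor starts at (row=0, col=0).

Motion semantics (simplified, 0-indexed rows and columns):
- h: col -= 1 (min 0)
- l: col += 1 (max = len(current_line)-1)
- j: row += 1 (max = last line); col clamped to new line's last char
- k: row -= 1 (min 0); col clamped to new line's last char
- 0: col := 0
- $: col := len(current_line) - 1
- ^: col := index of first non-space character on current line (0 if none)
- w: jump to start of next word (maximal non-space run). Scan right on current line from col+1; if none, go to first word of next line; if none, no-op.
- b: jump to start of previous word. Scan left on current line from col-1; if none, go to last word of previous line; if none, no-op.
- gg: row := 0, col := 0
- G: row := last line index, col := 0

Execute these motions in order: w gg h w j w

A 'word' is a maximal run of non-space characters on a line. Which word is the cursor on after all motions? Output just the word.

After 1 (w): row=0 col=6 char='m'
After 2 (gg): row=0 col=0 char='r'
After 3 (h): row=0 col=0 char='r'
After 4 (w): row=0 col=6 char='m'
After 5 (j): row=1 col=6 char='s'
After 6 (w): row=1 col=10 char='s'

Answer: sky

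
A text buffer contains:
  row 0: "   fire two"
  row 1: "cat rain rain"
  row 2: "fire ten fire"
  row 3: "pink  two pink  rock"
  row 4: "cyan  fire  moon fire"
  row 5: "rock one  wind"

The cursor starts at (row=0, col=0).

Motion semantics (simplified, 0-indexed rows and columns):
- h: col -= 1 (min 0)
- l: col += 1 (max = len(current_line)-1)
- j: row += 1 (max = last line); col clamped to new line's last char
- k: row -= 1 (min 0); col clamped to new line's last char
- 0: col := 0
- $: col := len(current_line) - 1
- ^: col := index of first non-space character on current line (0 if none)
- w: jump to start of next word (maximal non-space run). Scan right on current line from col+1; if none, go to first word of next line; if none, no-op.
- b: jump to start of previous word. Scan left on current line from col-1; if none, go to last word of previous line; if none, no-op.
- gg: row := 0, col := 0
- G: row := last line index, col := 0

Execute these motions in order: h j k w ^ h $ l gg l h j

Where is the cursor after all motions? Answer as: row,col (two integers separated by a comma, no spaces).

Answer: 1,0

Derivation:
After 1 (h): row=0 col=0 char='_'
After 2 (j): row=1 col=0 char='c'
After 3 (k): row=0 col=0 char='_'
After 4 (w): row=0 col=3 char='f'
After 5 (^): row=0 col=3 char='f'
After 6 (h): row=0 col=2 char='_'
After 7 ($): row=0 col=10 char='o'
After 8 (l): row=0 col=10 char='o'
After 9 (gg): row=0 col=0 char='_'
After 10 (l): row=0 col=1 char='_'
After 11 (h): row=0 col=0 char='_'
After 12 (j): row=1 col=0 char='c'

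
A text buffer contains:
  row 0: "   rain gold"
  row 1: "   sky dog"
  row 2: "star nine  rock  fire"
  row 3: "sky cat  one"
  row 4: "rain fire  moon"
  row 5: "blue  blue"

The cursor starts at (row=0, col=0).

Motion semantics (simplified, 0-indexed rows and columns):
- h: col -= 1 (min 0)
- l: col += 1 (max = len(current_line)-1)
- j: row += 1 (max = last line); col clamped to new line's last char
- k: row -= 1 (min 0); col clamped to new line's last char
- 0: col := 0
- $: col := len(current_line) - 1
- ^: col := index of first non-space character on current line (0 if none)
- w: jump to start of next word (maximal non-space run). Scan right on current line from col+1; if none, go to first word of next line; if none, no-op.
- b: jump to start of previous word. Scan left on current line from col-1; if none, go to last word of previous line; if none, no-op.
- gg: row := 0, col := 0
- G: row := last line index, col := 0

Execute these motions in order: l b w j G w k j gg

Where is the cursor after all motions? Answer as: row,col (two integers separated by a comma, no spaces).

Answer: 0,0

Derivation:
After 1 (l): row=0 col=1 char='_'
After 2 (b): row=0 col=1 char='_'
After 3 (w): row=0 col=3 char='r'
After 4 (j): row=1 col=3 char='s'
After 5 (G): row=5 col=0 char='b'
After 6 (w): row=5 col=6 char='b'
After 7 (k): row=4 col=6 char='i'
After 8 (j): row=5 col=6 char='b'
After 9 (gg): row=0 col=0 char='_'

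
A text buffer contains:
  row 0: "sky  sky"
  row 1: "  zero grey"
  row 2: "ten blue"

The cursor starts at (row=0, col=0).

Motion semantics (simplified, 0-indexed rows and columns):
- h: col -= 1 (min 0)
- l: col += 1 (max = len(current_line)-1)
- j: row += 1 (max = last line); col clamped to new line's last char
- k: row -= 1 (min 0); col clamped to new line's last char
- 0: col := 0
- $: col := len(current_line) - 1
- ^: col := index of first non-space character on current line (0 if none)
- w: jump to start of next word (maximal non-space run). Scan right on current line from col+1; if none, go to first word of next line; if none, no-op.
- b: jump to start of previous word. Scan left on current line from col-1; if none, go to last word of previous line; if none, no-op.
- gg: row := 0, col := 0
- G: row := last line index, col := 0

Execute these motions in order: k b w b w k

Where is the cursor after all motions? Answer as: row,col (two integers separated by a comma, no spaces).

After 1 (k): row=0 col=0 char='s'
After 2 (b): row=0 col=0 char='s'
After 3 (w): row=0 col=5 char='s'
After 4 (b): row=0 col=0 char='s'
After 5 (w): row=0 col=5 char='s'
After 6 (k): row=0 col=5 char='s'

Answer: 0,5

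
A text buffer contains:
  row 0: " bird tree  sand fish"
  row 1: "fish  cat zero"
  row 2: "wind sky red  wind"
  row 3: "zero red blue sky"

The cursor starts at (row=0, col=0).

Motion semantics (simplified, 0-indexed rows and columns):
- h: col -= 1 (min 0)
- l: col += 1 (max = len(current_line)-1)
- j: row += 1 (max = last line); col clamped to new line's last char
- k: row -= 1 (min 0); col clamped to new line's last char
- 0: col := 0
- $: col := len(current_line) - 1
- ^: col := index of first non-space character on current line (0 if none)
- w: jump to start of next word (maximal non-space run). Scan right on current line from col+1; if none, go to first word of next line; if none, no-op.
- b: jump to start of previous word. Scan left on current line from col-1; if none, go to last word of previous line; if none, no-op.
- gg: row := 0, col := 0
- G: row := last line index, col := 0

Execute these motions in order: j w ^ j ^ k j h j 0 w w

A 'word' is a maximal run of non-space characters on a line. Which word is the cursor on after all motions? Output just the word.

After 1 (j): row=1 col=0 char='f'
After 2 (w): row=1 col=6 char='c'
After 3 (^): row=1 col=0 char='f'
After 4 (j): row=2 col=0 char='w'
After 5 (^): row=2 col=0 char='w'
After 6 (k): row=1 col=0 char='f'
After 7 (j): row=2 col=0 char='w'
After 8 (h): row=2 col=0 char='w'
After 9 (j): row=3 col=0 char='z'
After 10 (0): row=3 col=0 char='z'
After 11 (w): row=3 col=5 char='r'
After 12 (w): row=3 col=9 char='b'

Answer: blue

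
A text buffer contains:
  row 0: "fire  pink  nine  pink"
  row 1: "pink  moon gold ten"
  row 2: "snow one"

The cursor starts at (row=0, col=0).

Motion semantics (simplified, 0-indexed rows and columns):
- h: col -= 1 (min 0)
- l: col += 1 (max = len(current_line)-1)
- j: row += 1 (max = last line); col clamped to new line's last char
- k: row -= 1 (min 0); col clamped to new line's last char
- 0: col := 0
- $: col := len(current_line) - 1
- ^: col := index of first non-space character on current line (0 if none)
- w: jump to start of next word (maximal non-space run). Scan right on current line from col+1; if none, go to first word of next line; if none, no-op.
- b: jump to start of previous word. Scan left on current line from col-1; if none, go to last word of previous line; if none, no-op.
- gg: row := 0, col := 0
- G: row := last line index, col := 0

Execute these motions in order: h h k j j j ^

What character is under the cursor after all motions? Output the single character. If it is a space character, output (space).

Answer: s

Derivation:
After 1 (h): row=0 col=0 char='f'
After 2 (h): row=0 col=0 char='f'
After 3 (k): row=0 col=0 char='f'
After 4 (j): row=1 col=0 char='p'
After 5 (j): row=2 col=0 char='s'
After 6 (j): row=2 col=0 char='s'
After 7 (^): row=2 col=0 char='s'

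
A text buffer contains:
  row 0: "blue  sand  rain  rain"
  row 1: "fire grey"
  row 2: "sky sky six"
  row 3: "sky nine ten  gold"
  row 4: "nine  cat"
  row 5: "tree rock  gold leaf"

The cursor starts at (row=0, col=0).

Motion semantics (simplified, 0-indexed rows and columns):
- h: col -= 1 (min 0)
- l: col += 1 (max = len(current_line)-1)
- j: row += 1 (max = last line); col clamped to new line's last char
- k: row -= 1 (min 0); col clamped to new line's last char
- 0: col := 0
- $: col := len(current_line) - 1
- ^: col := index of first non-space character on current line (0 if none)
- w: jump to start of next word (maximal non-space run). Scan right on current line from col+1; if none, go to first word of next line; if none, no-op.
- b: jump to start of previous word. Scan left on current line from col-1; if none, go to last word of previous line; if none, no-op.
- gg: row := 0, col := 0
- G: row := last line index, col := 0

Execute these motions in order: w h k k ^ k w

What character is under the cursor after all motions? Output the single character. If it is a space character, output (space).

Answer: s

Derivation:
After 1 (w): row=0 col=6 char='s'
After 2 (h): row=0 col=5 char='_'
After 3 (k): row=0 col=5 char='_'
After 4 (k): row=0 col=5 char='_'
After 5 (^): row=0 col=0 char='b'
After 6 (k): row=0 col=0 char='b'
After 7 (w): row=0 col=6 char='s'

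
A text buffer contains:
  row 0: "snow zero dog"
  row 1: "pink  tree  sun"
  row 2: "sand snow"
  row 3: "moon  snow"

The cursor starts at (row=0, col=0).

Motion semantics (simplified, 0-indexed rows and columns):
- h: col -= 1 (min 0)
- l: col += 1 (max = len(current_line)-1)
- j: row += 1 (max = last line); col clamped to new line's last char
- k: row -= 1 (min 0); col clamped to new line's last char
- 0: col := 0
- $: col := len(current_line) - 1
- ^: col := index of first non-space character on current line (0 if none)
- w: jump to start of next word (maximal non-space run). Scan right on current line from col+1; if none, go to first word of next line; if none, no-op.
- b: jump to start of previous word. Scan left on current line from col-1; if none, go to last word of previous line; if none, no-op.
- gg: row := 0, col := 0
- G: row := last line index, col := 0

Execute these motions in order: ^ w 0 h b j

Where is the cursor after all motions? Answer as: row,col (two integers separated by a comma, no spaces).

After 1 (^): row=0 col=0 char='s'
After 2 (w): row=0 col=5 char='z'
After 3 (0): row=0 col=0 char='s'
After 4 (h): row=0 col=0 char='s'
After 5 (b): row=0 col=0 char='s'
After 6 (j): row=1 col=0 char='p'

Answer: 1,0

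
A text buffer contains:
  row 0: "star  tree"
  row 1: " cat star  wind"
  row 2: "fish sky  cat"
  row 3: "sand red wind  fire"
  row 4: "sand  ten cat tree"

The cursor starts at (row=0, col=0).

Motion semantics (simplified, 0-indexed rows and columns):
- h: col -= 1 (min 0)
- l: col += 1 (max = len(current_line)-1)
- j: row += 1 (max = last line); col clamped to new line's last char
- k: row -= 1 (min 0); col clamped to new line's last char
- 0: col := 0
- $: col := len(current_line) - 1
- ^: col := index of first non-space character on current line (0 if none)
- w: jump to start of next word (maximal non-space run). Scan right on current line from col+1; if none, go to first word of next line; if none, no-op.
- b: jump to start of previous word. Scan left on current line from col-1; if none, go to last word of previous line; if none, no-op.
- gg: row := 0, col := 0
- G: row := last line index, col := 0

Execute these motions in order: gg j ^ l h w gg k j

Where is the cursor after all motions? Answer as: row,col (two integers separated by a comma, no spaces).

Answer: 1,0

Derivation:
After 1 (gg): row=0 col=0 char='s'
After 2 (j): row=1 col=0 char='_'
After 3 (^): row=1 col=1 char='c'
After 4 (l): row=1 col=2 char='a'
After 5 (h): row=1 col=1 char='c'
After 6 (w): row=1 col=5 char='s'
After 7 (gg): row=0 col=0 char='s'
After 8 (k): row=0 col=0 char='s'
After 9 (j): row=1 col=0 char='_'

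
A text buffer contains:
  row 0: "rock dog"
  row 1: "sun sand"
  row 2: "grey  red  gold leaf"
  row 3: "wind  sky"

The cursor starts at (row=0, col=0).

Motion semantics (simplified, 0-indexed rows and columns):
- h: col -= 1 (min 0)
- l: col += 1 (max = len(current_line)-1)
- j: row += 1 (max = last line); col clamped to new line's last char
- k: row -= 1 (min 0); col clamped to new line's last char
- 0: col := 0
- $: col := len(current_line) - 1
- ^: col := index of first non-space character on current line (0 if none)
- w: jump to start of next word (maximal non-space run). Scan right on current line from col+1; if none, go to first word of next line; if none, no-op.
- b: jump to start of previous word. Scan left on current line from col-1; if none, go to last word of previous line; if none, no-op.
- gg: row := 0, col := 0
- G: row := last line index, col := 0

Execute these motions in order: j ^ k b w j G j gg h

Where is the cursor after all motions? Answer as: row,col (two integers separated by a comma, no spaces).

Answer: 0,0

Derivation:
After 1 (j): row=1 col=0 char='s'
After 2 (^): row=1 col=0 char='s'
After 3 (k): row=0 col=0 char='r'
After 4 (b): row=0 col=0 char='r'
After 5 (w): row=0 col=5 char='d'
After 6 (j): row=1 col=5 char='a'
After 7 (G): row=3 col=0 char='w'
After 8 (j): row=3 col=0 char='w'
After 9 (gg): row=0 col=0 char='r'
After 10 (h): row=0 col=0 char='r'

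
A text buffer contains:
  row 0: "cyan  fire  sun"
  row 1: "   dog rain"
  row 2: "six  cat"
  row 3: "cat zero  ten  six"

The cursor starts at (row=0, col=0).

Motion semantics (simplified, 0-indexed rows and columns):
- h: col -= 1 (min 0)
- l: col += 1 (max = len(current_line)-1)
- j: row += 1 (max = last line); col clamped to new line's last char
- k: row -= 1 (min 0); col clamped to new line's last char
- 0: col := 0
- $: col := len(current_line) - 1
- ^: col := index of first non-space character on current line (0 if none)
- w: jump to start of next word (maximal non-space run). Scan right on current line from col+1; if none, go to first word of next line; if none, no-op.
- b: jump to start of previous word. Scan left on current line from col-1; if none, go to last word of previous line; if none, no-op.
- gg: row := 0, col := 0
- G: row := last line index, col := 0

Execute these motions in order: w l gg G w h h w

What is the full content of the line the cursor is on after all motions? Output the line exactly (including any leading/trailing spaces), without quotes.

After 1 (w): row=0 col=6 char='f'
After 2 (l): row=0 col=7 char='i'
After 3 (gg): row=0 col=0 char='c'
After 4 (G): row=3 col=0 char='c'
After 5 (w): row=3 col=4 char='z'
After 6 (h): row=3 col=3 char='_'
After 7 (h): row=3 col=2 char='t'
After 8 (w): row=3 col=4 char='z'

Answer: cat zero  ten  six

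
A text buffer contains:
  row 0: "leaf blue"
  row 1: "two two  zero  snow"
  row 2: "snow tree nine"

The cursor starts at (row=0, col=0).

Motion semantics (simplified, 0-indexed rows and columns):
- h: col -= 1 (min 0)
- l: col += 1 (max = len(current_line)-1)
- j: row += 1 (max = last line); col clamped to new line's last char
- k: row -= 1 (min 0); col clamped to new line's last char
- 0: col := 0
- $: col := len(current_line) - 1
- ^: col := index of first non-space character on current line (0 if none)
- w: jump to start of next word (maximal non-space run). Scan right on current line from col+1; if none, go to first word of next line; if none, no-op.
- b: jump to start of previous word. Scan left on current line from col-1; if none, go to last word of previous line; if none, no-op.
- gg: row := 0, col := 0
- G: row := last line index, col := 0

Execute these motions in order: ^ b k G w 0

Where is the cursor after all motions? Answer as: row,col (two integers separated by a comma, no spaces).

After 1 (^): row=0 col=0 char='l'
After 2 (b): row=0 col=0 char='l'
After 3 (k): row=0 col=0 char='l'
After 4 (G): row=2 col=0 char='s'
After 5 (w): row=2 col=5 char='t'
After 6 (0): row=2 col=0 char='s'

Answer: 2,0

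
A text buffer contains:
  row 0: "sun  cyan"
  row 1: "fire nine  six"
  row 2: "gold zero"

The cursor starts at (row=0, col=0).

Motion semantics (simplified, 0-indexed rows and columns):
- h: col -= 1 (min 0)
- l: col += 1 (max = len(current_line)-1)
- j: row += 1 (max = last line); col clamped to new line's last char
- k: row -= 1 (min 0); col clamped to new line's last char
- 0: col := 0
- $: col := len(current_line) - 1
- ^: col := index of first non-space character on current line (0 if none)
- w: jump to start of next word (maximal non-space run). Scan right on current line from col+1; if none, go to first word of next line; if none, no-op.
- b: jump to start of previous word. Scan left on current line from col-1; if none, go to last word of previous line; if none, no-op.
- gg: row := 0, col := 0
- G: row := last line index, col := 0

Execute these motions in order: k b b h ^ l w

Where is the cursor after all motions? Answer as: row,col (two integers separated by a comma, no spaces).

After 1 (k): row=0 col=0 char='s'
After 2 (b): row=0 col=0 char='s'
After 3 (b): row=0 col=0 char='s'
After 4 (h): row=0 col=0 char='s'
After 5 (^): row=0 col=0 char='s'
After 6 (l): row=0 col=1 char='u'
After 7 (w): row=0 col=5 char='c'

Answer: 0,5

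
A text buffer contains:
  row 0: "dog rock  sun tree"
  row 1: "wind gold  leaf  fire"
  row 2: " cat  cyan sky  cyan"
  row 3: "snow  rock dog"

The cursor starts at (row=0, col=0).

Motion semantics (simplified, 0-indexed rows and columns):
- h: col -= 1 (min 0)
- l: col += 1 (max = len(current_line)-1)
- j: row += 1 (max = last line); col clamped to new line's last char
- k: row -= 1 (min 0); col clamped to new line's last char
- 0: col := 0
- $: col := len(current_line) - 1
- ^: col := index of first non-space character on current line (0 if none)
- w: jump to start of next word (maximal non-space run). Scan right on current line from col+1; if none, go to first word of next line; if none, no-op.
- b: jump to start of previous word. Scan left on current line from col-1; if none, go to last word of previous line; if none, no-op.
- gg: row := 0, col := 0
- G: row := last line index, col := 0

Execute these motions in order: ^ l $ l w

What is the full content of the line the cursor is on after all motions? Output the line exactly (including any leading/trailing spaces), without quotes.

After 1 (^): row=0 col=0 char='d'
After 2 (l): row=0 col=1 char='o'
After 3 ($): row=0 col=17 char='e'
After 4 (l): row=0 col=17 char='e'
After 5 (w): row=1 col=0 char='w'

Answer: wind gold  leaf  fire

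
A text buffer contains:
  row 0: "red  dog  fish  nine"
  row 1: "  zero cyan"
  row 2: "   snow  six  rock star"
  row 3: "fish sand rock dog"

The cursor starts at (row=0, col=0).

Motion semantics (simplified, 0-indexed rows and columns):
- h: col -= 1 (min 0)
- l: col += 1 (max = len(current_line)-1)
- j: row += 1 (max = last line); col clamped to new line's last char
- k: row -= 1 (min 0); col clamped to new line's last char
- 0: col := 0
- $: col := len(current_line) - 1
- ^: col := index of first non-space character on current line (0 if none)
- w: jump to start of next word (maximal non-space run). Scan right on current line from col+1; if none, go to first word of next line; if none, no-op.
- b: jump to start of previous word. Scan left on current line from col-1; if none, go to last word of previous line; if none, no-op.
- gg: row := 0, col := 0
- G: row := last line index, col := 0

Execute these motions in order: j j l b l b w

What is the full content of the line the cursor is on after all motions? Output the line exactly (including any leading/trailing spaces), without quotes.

After 1 (j): row=1 col=0 char='_'
After 2 (j): row=2 col=0 char='_'
After 3 (l): row=2 col=1 char='_'
After 4 (b): row=1 col=7 char='c'
After 5 (l): row=1 col=8 char='y'
After 6 (b): row=1 col=7 char='c'
After 7 (w): row=2 col=3 char='s'

Answer:    snow  six  rock star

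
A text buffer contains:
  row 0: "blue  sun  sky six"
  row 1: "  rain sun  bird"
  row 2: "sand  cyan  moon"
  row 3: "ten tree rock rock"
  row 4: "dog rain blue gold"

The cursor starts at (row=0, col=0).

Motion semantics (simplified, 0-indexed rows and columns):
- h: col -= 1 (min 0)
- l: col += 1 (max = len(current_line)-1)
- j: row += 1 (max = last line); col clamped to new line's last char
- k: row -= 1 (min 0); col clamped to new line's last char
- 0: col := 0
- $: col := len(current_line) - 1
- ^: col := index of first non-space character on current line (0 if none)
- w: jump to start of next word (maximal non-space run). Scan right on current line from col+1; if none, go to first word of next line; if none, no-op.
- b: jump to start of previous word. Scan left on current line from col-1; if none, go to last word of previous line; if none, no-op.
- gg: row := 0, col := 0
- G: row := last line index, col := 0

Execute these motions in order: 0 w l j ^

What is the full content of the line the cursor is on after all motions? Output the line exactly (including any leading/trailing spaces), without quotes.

Answer:   rain sun  bird

Derivation:
After 1 (0): row=0 col=0 char='b'
After 2 (w): row=0 col=6 char='s'
After 3 (l): row=0 col=7 char='u'
After 4 (j): row=1 col=7 char='s'
After 5 (^): row=1 col=2 char='r'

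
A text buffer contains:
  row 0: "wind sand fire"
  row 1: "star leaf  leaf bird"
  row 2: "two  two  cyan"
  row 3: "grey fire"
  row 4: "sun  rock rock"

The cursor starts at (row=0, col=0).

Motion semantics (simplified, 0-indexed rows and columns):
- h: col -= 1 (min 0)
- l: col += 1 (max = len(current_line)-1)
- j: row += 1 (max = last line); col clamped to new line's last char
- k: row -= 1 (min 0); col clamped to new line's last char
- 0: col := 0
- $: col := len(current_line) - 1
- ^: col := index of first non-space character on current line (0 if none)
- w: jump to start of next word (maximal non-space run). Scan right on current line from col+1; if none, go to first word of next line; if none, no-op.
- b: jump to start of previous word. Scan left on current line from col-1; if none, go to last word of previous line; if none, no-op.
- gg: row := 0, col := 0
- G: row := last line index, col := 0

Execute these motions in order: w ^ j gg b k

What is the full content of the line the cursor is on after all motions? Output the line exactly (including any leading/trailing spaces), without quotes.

After 1 (w): row=0 col=5 char='s'
After 2 (^): row=0 col=0 char='w'
After 3 (j): row=1 col=0 char='s'
After 4 (gg): row=0 col=0 char='w'
After 5 (b): row=0 col=0 char='w'
After 6 (k): row=0 col=0 char='w'

Answer: wind sand fire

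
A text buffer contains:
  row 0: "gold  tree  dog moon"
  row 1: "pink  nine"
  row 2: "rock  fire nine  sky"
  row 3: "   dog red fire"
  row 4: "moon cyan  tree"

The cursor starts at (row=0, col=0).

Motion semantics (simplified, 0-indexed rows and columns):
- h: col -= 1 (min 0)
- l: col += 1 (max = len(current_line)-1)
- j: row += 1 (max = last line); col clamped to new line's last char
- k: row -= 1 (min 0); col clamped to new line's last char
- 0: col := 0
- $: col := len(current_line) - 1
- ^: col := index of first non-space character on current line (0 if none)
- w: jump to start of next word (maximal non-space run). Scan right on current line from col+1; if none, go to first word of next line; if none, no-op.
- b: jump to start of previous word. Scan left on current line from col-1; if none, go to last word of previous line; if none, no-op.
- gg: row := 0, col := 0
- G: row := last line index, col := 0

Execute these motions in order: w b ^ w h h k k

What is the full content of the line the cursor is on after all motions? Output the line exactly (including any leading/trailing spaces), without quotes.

After 1 (w): row=0 col=6 char='t'
After 2 (b): row=0 col=0 char='g'
After 3 (^): row=0 col=0 char='g'
After 4 (w): row=0 col=6 char='t'
After 5 (h): row=0 col=5 char='_'
After 6 (h): row=0 col=4 char='_'
After 7 (k): row=0 col=4 char='_'
After 8 (k): row=0 col=4 char='_'

Answer: gold  tree  dog moon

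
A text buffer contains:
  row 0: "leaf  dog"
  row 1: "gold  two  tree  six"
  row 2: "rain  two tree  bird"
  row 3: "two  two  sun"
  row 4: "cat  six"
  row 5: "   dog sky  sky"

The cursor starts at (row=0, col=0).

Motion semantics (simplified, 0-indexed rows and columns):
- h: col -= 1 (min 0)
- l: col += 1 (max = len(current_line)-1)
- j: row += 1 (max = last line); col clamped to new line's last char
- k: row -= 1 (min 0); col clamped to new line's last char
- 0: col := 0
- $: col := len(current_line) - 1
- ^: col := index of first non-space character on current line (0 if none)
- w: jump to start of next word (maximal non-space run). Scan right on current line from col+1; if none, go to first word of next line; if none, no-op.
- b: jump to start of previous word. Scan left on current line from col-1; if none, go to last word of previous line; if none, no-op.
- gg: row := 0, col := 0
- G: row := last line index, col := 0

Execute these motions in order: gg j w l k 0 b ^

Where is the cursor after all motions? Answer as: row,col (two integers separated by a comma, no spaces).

Answer: 0,0

Derivation:
After 1 (gg): row=0 col=0 char='l'
After 2 (j): row=1 col=0 char='g'
After 3 (w): row=1 col=6 char='t'
After 4 (l): row=1 col=7 char='w'
After 5 (k): row=0 col=7 char='o'
After 6 (0): row=0 col=0 char='l'
After 7 (b): row=0 col=0 char='l'
After 8 (^): row=0 col=0 char='l'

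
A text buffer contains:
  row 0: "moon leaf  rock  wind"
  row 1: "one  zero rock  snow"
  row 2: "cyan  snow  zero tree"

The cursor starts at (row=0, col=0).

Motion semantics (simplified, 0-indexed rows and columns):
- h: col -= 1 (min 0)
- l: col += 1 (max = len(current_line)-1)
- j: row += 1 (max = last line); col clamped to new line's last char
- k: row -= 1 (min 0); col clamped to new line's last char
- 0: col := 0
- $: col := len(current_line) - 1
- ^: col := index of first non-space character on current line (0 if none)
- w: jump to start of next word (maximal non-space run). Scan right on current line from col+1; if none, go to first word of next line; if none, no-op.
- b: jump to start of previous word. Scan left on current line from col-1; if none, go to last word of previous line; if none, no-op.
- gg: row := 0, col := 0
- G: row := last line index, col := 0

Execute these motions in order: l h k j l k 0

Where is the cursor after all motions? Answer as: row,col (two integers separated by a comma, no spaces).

After 1 (l): row=0 col=1 char='o'
After 2 (h): row=0 col=0 char='m'
After 3 (k): row=0 col=0 char='m'
After 4 (j): row=1 col=0 char='o'
After 5 (l): row=1 col=1 char='n'
After 6 (k): row=0 col=1 char='o'
After 7 (0): row=0 col=0 char='m'

Answer: 0,0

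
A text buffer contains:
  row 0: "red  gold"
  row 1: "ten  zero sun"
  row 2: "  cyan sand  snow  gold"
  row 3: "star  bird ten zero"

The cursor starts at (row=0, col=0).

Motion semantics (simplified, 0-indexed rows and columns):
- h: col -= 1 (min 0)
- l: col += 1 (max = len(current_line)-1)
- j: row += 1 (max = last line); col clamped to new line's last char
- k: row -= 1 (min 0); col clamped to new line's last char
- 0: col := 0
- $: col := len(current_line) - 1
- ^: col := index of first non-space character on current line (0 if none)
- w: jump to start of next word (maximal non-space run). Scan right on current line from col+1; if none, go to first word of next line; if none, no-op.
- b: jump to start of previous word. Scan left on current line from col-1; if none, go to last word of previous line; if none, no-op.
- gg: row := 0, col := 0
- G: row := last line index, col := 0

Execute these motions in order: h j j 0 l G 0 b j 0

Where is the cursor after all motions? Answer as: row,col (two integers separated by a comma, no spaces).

After 1 (h): row=0 col=0 char='r'
After 2 (j): row=1 col=0 char='t'
After 3 (j): row=2 col=0 char='_'
After 4 (0): row=2 col=0 char='_'
After 5 (l): row=2 col=1 char='_'
After 6 (G): row=3 col=0 char='s'
After 7 (0): row=3 col=0 char='s'
After 8 (b): row=2 col=19 char='g'
After 9 (j): row=3 col=18 char='o'
After 10 (0): row=3 col=0 char='s'

Answer: 3,0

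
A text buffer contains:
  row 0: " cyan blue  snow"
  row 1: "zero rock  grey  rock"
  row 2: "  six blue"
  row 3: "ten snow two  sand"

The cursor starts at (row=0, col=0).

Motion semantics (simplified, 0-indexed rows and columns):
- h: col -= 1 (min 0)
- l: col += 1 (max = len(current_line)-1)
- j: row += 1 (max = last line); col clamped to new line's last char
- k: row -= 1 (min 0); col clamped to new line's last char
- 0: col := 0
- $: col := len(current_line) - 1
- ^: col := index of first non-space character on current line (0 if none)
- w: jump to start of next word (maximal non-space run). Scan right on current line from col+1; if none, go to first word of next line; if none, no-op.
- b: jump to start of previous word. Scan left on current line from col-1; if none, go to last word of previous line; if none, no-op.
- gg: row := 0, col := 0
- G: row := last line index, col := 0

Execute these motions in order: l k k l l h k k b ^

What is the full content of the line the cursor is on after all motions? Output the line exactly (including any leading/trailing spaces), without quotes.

Answer:  cyan blue  snow

Derivation:
After 1 (l): row=0 col=1 char='c'
After 2 (k): row=0 col=1 char='c'
After 3 (k): row=0 col=1 char='c'
After 4 (l): row=0 col=2 char='y'
After 5 (l): row=0 col=3 char='a'
After 6 (h): row=0 col=2 char='y'
After 7 (k): row=0 col=2 char='y'
After 8 (k): row=0 col=2 char='y'
After 9 (b): row=0 col=1 char='c'
After 10 (^): row=0 col=1 char='c'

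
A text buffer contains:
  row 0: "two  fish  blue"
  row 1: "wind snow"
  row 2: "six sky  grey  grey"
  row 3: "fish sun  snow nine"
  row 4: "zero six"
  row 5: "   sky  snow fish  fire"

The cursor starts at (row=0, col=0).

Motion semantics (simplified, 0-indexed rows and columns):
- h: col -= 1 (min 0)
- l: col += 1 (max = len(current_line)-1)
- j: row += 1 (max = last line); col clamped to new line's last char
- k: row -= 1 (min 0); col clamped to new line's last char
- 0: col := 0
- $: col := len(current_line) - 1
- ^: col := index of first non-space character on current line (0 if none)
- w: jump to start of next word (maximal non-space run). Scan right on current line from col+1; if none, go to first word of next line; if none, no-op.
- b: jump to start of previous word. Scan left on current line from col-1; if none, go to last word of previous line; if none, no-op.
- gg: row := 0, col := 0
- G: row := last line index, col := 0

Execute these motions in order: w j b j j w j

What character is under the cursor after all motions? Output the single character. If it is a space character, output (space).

Answer: s

Derivation:
After 1 (w): row=0 col=5 char='f'
After 2 (j): row=1 col=5 char='s'
After 3 (b): row=1 col=0 char='w'
After 4 (j): row=2 col=0 char='s'
After 5 (j): row=3 col=0 char='f'
After 6 (w): row=3 col=5 char='s'
After 7 (j): row=4 col=5 char='s'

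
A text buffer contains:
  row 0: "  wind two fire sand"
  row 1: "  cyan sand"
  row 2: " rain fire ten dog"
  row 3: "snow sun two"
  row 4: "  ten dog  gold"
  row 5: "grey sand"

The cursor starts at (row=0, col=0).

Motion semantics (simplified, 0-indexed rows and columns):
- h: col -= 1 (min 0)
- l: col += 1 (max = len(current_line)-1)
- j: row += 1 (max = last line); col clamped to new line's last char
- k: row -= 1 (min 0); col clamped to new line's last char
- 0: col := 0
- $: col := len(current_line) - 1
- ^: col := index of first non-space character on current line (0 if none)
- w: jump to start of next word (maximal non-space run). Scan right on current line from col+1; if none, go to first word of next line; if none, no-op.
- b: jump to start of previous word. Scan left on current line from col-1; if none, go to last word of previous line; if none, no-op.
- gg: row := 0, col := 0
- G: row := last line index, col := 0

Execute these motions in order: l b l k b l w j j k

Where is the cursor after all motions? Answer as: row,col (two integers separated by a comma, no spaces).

After 1 (l): row=0 col=1 char='_'
After 2 (b): row=0 col=1 char='_'
After 3 (l): row=0 col=2 char='w'
After 4 (k): row=0 col=2 char='w'
After 5 (b): row=0 col=2 char='w'
After 6 (l): row=0 col=3 char='i'
After 7 (w): row=0 col=7 char='t'
After 8 (j): row=1 col=7 char='s'
After 9 (j): row=2 col=7 char='i'
After 10 (k): row=1 col=7 char='s'

Answer: 1,7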